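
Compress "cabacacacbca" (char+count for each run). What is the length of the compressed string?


Input: cabacacacbca
Runs:
  'c' x 1 => "c1"
  'a' x 1 => "a1"
  'b' x 1 => "b1"
  'a' x 1 => "a1"
  'c' x 1 => "c1"
  'a' x 1 => "a1"
  'c' x 1 => "c1"
  'a' x 1 => "a1"
  'c' x 1 => "c1"
  'b' x 1 => "b1"
  'c' x 1 => "c1"
  'a' x 1 => "a1"
Compressed: "c1a1b1a1c1a1c1a1c1b1c1a1"
Compressed length: 24

24


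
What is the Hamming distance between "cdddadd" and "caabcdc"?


Comparing "cdddadd" and "caabcdc" position by position:
  Position 0: 'c' vs 'c' => same
  Position 1: 'd' vs 'a' => differ
  Position 2: 'd' vs 'a' => differ
  Position 3: 'd' vs 'b' => differ
  Position 4: 'a' vs 'c' => differ
  Position 5: 'd' vs 'd' => same
  Position 6: 'd' vs 'c' => differ
Total differences (Hamming distance): 5

5


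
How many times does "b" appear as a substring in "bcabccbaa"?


Searching for "b" in "bcabccbaa"
Scanning each position:
  Position 0: "b" => MATCH
  Position 1: "c" => no
  Position 2: "a" => no
  Position 3: "b" => MATCH
  Position 4: "c" => no
  Position 5: "c" => no
  Position 6: "b" => MATCH
  Position 7: "a" => no
  Position 8: "a" => no
Total occurrences: 3

3


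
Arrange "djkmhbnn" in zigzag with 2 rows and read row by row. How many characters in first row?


Zigzag "djkmhbnn" into 2 rows:
Placing characters:
  'd' => row 0
  'j' => row 1
  'k' => row 0
  'm' => row 1
  'h' => row 0
  'b' => row 1
  'n' => row 0
  'n' => row 1
Rows:
  Row 0: "dkhn"
  Row 1: "jmbn"
First row length: 4

4


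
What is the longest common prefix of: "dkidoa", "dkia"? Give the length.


Words: dkidoa, dkia
  Position 0: all 'd' => match
  Position 1: all 'k' => match
  Position 2: all 'i' => match
  Position 3: ('d', 'a') => mismatch, stop
LCP = "dki" (length 3)

3


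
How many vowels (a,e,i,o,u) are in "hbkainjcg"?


Input: hbkainjcg
Checking each character:
  'h' at position 0: consonant
  'b' at position 1: consonant
  'k' at position 2: consonant
  'a' at position 3: vowel (running total: 1)
  'i' at position 4: vowel (running total: 2)
  'n' at position 5: consonant
  'j' at position 6: consonant
  'c' at position 7: consonant
  'g' at position 8: consonant
Total vowels: 2

2


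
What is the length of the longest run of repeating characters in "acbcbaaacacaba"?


Input: "acbcbaaacacaba"
Scanning for longest run:
  Position 1 ('c'): new char, reset run to 1
  Position 2 ('b'): new char, reset run to 1
  Position 3 ('c'): new char, reset run to 1
  Position 4 ('b'): new char, reset run to 1
  Position 5 ('a'): new char, reset run to 1
  Position 6 ('a'): continues run of 'a', length=2
  Position 7 ('a'): continues run of 'a', length=3
  Position 8 ('c'): new char, reset run to 1
  Position 9 ('a'): new char, reset run to 1
  Position 10 ('c'): new char, reset run to 1
  Position 11 ('a'): new char, reset run to 1
  Position 12 ('b'): new char, reset run to 1
  Position 13 ('a'): new char, reset run to 1
Longest run: 'a' with length 3

3


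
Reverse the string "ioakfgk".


Input: ioakfgk
Reading characters right to left:
  Position 6: 'k'
  Position 5: 'g'
  Position 4: 'f'
  Position 3: 'k'
  Position 2: 'a'
  Position 1: 'o'
  Position 0: 'i'
Reversed: kgfkaoi

kgfkaoi


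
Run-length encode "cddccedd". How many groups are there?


Input: cddccedd
Scanning for consecutive runs:
  Group 1: 'c' x 1 (positions 0-0)
  Group 2: 'd' x 2 (positions 1-2)
  Group 3: 'c' x 2 (positions 3-4)
  Group 4: 'e' x 1 (positions 5-5)
  Group 5: 'd' x 2 (positions 6-7)
Total groups: 5

5


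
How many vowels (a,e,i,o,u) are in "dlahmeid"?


Input: dlahmeid
Checking each character:
  'd' at position 0: consonant
  'l' at position 1: consonant
  'a' at position 2: vowel (running total: 1)
  'h' at position 3: consonant
  'm' at position 4: consonant
  'e' at position 5: vowel (running total: 2)
  'i' at position 6: vowel (running total: 3)
  'd' at position 7: consonant
Total vowels: 3

3


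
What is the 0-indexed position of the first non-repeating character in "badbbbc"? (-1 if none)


Input: badbbbc
Character frequencies:
  'a': 1
  'b': 4
  'c': 1
  'd': 1
Scanning left to right for freq == 1:
  Position 0 ('b'): freq=4, skip
  Position 1 ('a'): unique! => answer = 1

1


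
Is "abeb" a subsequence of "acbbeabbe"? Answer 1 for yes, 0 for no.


Check if "abeb" is a subsequence of "acbbeabbe"
Greedy scan:
  Position 0 ('a'): matches sub[0] = 'a'
  Position 1 ('c'): no match needed
  Position 2 ('b'): matches sub[1] = 'b'
  Position 3 ('b'): no match needed
  Position 4 ('e'): matches sub[2] = 'e'
  Position 5 ('a'): no match needed
  Position 6 ('b'): matches sub[3] = 'b'
  Position 7 ('b'): no match needed
  Position 8 ('e'): no match needed
All 4 characters matched => is a subsequence

1


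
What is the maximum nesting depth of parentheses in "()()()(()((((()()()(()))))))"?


Input: "()()()(()((((()()()(()))))))"
Tracking depth:
  Position 0 '(': depth becomes 1
  Position 1 ')': depth becomes 0
  Position 2 '(': depth becomes 1
  Position 3 ')': depth becomes 0
  Position 4 '(': depth becomes 1
  Position 5 ')': depth becomes 0
  Position 6 '(': depth becomes 1
  Position 7 '(': depth becomes 2
  Position 8 ')': depth becomes 1
  Position 9 '(': depth becomes 2
  Position 10 '(': depth becomes 3
  Position 11 '(': depth becomes 4
  Position 12 '(': depth becomes 5
  Position 13 '(': depth becomes 6
  Position 14 ')': depth becomes 5
  Position 15 '(': depth becomes 6
  Position 16 ')': depth becomes 5
  Position 17 '(': depth becomes 6
  Position 18 ')': depth becomes 5
  Position 19 '(': depth becomes 6
  Position 20 '(': depth becomes 7
  Position 21 ')': depth becomes 6
  Position 22 ')': depth becomes 5
  Position 23 ')': depth becomes 4
  Position 24 ')': depth becomes 3
  Position 25 ')': depth becomes 2
  Position 26 ')': depth becomes 1
  Position 27 ')': depth becomes 0
Maximum depth reached: 7

7


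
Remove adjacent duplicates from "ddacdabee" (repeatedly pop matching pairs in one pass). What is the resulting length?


Input: ddacdabee
Stack-based adjacent duplicate removal:
  Read 'd': push. Stack: d
  Read 'd': matches stack top 'd' => pop. Stack: (empty)
  Read 'a': push. Stack: a
  Read 'c': push. Stack: ac
  Read 'd': push. Stack: acd
  Read 'a': push. Stack: acda
  Read 'b': push. Stack: acdab
  Read 'e': push. Stack: acdabe
  Read 'e': matches stack top 'e' => pop. Stack: acdab
Final stack: "acdab" (length 5)

5


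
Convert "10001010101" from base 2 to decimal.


Input: "10001010101" in base 2
Positional expansion:
  Digit '1' (value 1) x 2^10 = 1024
  Digit '0' (value 0) x 2^9 = 0
  Digit '0' (value 0) x 2^8 = 0
  Digit '0' (value 0) x 2^7 = 0
  Digit '1' (value 1) x 2^6 = 64
  Digit '0' (value 0) x 2^5 = 0
  Digit '1' (value 1) x 2^4 = 16
  Digit '0' (value 0) x 2^3 = 0
  Digit '1' (value 1) x 2^2 = 4
  Digit '0' (value 0) x 2^1 = 0
  Digit '1' (value 1) x 2^0 = 1
Sum = 1109

1109


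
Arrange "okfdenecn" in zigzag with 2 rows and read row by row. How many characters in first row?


Zigzag "okfdenecn" into 2 rows:
Placing characters:
  'o' => row 0
  'k' => row 1
  'f' => row 0
  'd' => row 1
  'e' => row 0
  'n' => row 1
  'e' => row 0
  'c' => row 1
  'n' => row 0
Rows:
  Row 0: "ofeen"
  Row 1: "kdnc"
First row length: 5

5


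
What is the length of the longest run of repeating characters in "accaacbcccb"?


Input: "accaacbcccb"
Scanning for longest run:
  Position 1 ('c'): new char, reset run to 1
  Position 2 ('c'): continues run of 'c', length=2
  Position 3 ('a'): new char, reset run to 1
  Position 4 ('a'): continues run of 'a', length=2
  Position 5 ('c'): new char, reset run to 1
  Position 6 ('b'): new char, reset run to 1
  Position 7 ('c'): new char, reset run to 1
  Position 8 ('c'): continues run of 'c', length=2
  Position 9 ('c'): continues run of 'c', length=3
  Position 10 ('b'): new char, reset run to 1
Longest run: 'c' with length 3

3


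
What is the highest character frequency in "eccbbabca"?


Input: eccbbabca
Character counts:
  'a': 2
  'b': 3
  'c': 3
  'e': 1
Maximum frequency: 3

3


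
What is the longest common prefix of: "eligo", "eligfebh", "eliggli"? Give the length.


Words: eligo, eligfebh, eliggli
  Position 0: all 'e' => match
  Position 1: all 'l' => match
  Position 2: all 'i' => match
  Position 3: all 'g' => match
  Position 4: ('o', 'f', 'g') => mismatch, stop
LCP = "elig" (length 4)

4


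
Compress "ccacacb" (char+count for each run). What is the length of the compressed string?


Input: ccacacb
Runs:
  'c' x 2 => "c2"
  'a' x 1 => "a1"
  'c' x 1 => "c1"
  'a' x 1 => "a1"
  'c' x 1 => "c1"
  'b' x 1 => "b1"
Compressed: "c2a1c1a1c1b1"
Compressed length: 12

12


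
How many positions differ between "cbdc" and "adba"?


Comparing "cbdc" and "adba" position by position:
  Position 0: 'c' vs 'a' => DIFFER
  Position 1: 'b' vs 'd' => DIFFER
  Position 2: 'd' vs 'b' => DIFFER
  Position 3: 'c' vs 'a' => DIFFER
Positions that differ: 4

4


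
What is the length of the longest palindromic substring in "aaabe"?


Input: "aaabe"
Checking substrings for palindromes:
  [0:3] "aaa" (len 3) => palindrome
  [0:2] "aa" (len 2) => palindrome
  [1:3] "aa" (len 2) => palindrome
Longest palindromic substring: "aaa" with length 3

3


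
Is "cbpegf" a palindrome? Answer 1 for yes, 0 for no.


Input: cbpegf
Reversed: fgepbc
  Compare pos 0 ('c') with pos 5 ('f'): MISMATCH
  Compare pos 1 ('b') with pos 4 ('g'): MISMATCH
  Compare pos 2 ('p') with pos 3 ('e'): MISMATCH
Result: not a palindrome

0


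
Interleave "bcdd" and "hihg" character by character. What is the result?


Interleaving "bcdd" and "hihg":
  Position 0: 'b' from first, 'h' from second => "bh"
  Position 1: 'c' from first, 'i' from second => "ci"
  Position 2: 'd' from first, 'h' from second => "dh"
  Position 3: 'd' from first, 'g' from second => "dg"
Result: bhcidhdg

bhcidhdg


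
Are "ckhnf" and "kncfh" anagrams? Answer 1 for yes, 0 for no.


Strings: "ckhnf", "kncfh"
Sorted first:  cfhkn
Sorted second: cfhkn
Sorted forms match => anagrams

1


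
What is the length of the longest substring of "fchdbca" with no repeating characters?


Input: "fchdbca"
Sliding window (track last position of each char):
  Position 0 ('f'): window [0,0] length 1 -- new best
  Position 1 ('c'): window [0,1] length 2 -- new best
  Position 2 ('h'): window [0,2] length 3 -- new best
  Position 3 ('d'): window [0,3] length 4 -- new best
  Position 4 ('b'): window [0,4] length 5 -- new best
  Position 5 ('c'): repeat (last at 1), move window start to 2
  Position 5 ('c'): window [2,5] length 4
  Position 6 ('a'): window [2,6] length 5
Longest substring with no repeats: "fchdb" with length 5

5


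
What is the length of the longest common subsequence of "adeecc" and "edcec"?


LCS of "adeecc" and "edcec"
DP table:
           e    d    c    e    c
      0    0    0    0    0    0
  a   0    0    0    0    0    0
  d   0    0    1    1    1    1
  e   0    1    1    1    2    2
  e   0    1    1    1    2    2
  c   0    1    1    2    2    3
  c   0    1    1    2    2    3
LCS length = dp[6][5] = 3

3


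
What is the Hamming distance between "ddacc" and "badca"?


Comparing "ddacc" and "badca" position by position:
  Position 0: 'd' vs 'b' => differ
  Position 1: 'd' vs 'a' => differ
  Position 2: 'a' vs 'd' => differ
  Position 3: 'c' vs 'c' => same
  Position 4: 'c' vs 'a' => differ
Total differences (Hamming distance): 4

4


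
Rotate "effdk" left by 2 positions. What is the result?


Input: "effdk", rotate left by 2
First 2 characters: "ef"
Remaining characters: "fdk"
Concatenate remaining + first: "fdk" + "ef" = "fdkef"

fdkef


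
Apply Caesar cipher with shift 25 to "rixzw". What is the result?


Caesar cipher: shift "rixzw" by 25
  'r' (pos 17) + 25 = pos 16 = 'q'
  'i' (pos 8) + 25 = pos 7 = 'h'
  'x' (pos 23) + 25 = pos 22 = 'w'
  'z' (pos 25) + 25 = pos 24 = 'y'
  'w' (pos 22) + 25 = pos 21 = 'v'
Result: qhwyv

qhwyv


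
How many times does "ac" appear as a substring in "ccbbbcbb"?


Searching for "ac" in "ccbbbcbb"
Scanning each position:
  Position 0: "cc" => no
  Position 1: "cb" => no
  Position 2: "bb" => no
  Position 3: "bb" => no
  Position 4: "bc" => no
  Position 5: "cb" => no
  Position 6: "bb" => no
Total occurrences: 0

0


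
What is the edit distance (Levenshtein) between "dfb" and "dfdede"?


Computing edit distance: "dfb" -> "dfdede"
DP table:
           d    f    d    e    d    e
      0    1    2    3    4    5    6
  d   1    0    1    2    3    4    5
  f   2    1    0    1    2    3    4
  b   3    2    1    1    2    3    4
Edit distance = dp[3][6] = 4

4


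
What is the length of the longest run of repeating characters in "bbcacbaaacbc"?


Input: "bbcacbaaacbc"
Scanning for longest run:
  Position 1 ('b'): continues run of 'b', length=2
  Position 2 ('c'): new char, reset run to 1
  Position 3 ('a'): new char, reset run to 1
  Position 4 ('c'): new char, reset run to 1
  Position 5 ('b'): new char, reset run to 1
  Position 6 ('a'): new char, reset run to 1
  Position 7 ('a'): continues run of 'a', length=2
  Position 8 ('a'): continues run of 'a', length=3
  Position 9 ('c'): new char, reset run to 1
  Position 10 ('b'): new char, reset run to 1
  Position 11 ('c'): new char, reset run to 1
Longest run: 'a' with length 3

3


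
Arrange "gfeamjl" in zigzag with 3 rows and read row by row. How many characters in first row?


Zigzag "gfeamjl" into 3 rows:
Placing characters:
  'g' => row 0
  'f' => row 1
  'e' => row 2
  'a' => row 1
  'm' => row 0
  'j' => row 1
  'l' => row 2
Rows:
  Row 0: "gm"
  Row 1: "faj"
  Row 2: "el"
First row length: 2

2


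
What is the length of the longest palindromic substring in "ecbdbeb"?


Input: "ecbdbeb"
Checking substrings for palindromes:
  [2:5] "bdb" (len 3) => palindrome
  [4:7] "beb" (len 3) => palindrome
Longest palindromic substring: "bdb" with length 3

3


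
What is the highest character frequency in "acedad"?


Input: acedad
Character counts:
  'a': 2
  'c': 1
  'd': 2
  'e': 1
Maximum frequency: 2

2


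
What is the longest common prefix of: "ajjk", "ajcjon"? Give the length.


Words: ajjk, ajcjon
  Position 0: all 'a' => match
  Position 1: all 'j' => match
  Position 2: ('j', 'c') => mismatch, stop
LCP = "aj" (length 2)

2


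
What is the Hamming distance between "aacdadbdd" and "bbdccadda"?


Comparing "aacdadbdd" and "bbdccadda" position by position:
  Position 0: 'a' vs 'b' => differ
  Position 1: 'a' vs 'b' => differ
  Position 2: 'c' vs 'd' => differ
  Position 3: 'd' vs 'c' => differ
  Position 4: 'a' vs 'c' => differ
  Position 5: 'd' vs 'a' => differ
  Position 6: 'b' vs 'd' => differ
  Position 7: 'd' vs 'd' => same
  Position 8: 'd' vs 'a' => differ
Total differences (Hamming distance): 8

8


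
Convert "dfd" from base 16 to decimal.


Input: "dfd" in base 16
Positional expansion:
  Digit 'd' (value 13) x 16^2 = 3328
  Digit 'f' (value 15) x 16^1 = 240
  Digit 'd' (value 13) x 16^0 = 13
Sum = 3581

3581


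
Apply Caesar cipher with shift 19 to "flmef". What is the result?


Caesar cipher: shift "flmef" by 19
  'f' (pos 5) + 19 = pos 24 = 'y'
  'l' (pos 11) + 19 = pos 4 = 'e'
  'm' (pos 12) + 19 = pos 5 = 'f'
  'e' (pos 4) + 19 = pos 23 = 'x'
  'f' (pos 5) + 19 = pos 24 = 'y'
Result: yefxy

yefxy


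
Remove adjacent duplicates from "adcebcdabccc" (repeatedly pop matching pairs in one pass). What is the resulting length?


Input: adcebcdabccc
Stack-based adjacent duplicate removal:
  Read 'a': push. Stack: a
  Read 'd': push. Stack: ad
  Read 'c': push. Stack: adc
  Read 'e': push. Stack: adce
  Read 'b': push. Stack: adceb
  Read 'c': push. Stack: adcebc
  Read 'd': push. Stack: adcebcd
  Read 'a': push. Stack: adcebcda
  Read 'b': push. Stack: adcebcdab
  Read 'c': push. Stack: adcebcdabc
  Read 'c': matches stack top 'c' => pop. Stack: adcebcdab
  Read 'c': push. Stack: adcebcdabc
Final stack: "adcebcdabc" (length 10)

10


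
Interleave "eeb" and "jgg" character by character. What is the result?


Interleaving "eeb" and "jgg":
  Position 0: 'e' from first, 'j' from second => "ej"
  Position 1: 'e' from first, 'g' from second => "eg"
  Position 2: 'b' from first, 'g' from second => "bg"
Result: ejegbg

ejegbg


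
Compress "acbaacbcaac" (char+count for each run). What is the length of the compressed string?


Input: acbaacbcaac
Runs:
  'a' x 1 => "a1"
  'c' x 1 => "c1"
  'b' x 1 => "b1"
  'a' x 2 => "a2"
  'c' x 1 => "c1"
  'b' x 1 => "b1"
  'c' x 1 => "c1"
  'a' x 2 => "a2"
  'c' x 1 => "c1"
Compressed: "a1c1b1a2c1b1c1a2c1"
Compressed length: 18

18


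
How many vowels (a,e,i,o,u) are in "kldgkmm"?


Input: kldgkmm
Checking each character:
  'k' at position 0: consonant
  'l' at position 1: consonant
  'd' at position 2: consonant
  'g' at position 3: consonant
  'k' at position 4: consonant
  'm' at position 5: consonant
  'm' at position 6: consonant
Total vowels: 0

0


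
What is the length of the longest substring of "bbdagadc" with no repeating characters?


Input: "bbdagadc"
Sliding window (track last position of each char):
  Position 0 ('b'): window [0,0] length 1 -- new best
  Position 1 ('b'): repeat (last at 0), move window start to 1
  Position 1 ('b'): window [1,1] length 1
  Position 2 ('d'): window [1,2] length 2 -- new best
  Position 3 ('a'): window [1,3] length 3 -- new best
  Position 4 ('g'): window [1,4] length 4 -- new best
  Position 5 ('a'): repeat (last at 3), move window start to 4
  Position 5 ('a'): window [4,5] length 2
  Position 6 ('d'): window [4,6] length 3
  Position 7 ('c'): window [4,7] length 4
Longest substring with no repeats: "bdag" with length 4

4


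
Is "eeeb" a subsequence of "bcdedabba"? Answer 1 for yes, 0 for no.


Check if "eeeb" is a subsequence of "bcdedabba"
Greedy scan:
  Position 0 ('b'): no match needed
  Position 1 ('c'): no match needed
  Position 2 ('d'): no match needed
  Position 3 ('e'): matches sub[0] = 'e'
  Position 4 ('d'): no match needed
  Position 5 ('a'): no match needed
  Position 6 ('b'): no match needed
  Position 7 ('b'): no match needed
  Position 8 ('a'): no match needed
Only matched 1/4 characters => not a subsequence

0


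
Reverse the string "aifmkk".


Input: aifmkk
Reading characters right to left:
  Position 5: 'k'
  Position 4: 'k'
  Position 3: 'm'
  Position 2: 'f'
  Position 1: 'i'
  Position 0: 'a'
Reversed: kkmfia

kkmfia


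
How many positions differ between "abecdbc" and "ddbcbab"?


Comparing "abecdbc" and "ddbcbab" position by position:
  Position 0: 'a' vs 'd' => DIFFER
  Position 1: 'b' vs 'd' => DIFFER
  Position 2: 'e' vs 'b' => DIFFER
  Position 3: 'c' vs 'c' => same
  Position 4: 'd' vs 'b' => DIFFER
  Position 5: 'b' vs 'a' => DIFFER
  Position 6: 'c' vs 'b' => DIFFER
Positions that differ: 6

6


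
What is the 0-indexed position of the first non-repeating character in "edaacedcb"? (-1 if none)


Input: edaacedcb
Character frequencies:
  'a': 2
  'b': 1
  'c': 2
  'd': 2
  'e': 2
Scanning left to right for freq == 1:
  Position 0 ('e'): freq=2, skip
  Position 1 ('d'): freq=2, skip
  Position 2 ('a'): freq=2, skip
  Position 3 ('a'): freq=2, skip
  Position 4 ('c'): freq=2, skip
  Position 5 ('e'): freq=2, skip
  Position 6 ('d'): freq=2, skip
  Position 7 ('c'): freq=2, skip
  Position 8 ('b'): unique! => answer = 8

8


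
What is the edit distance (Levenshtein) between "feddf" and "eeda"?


Computing edit distance: "feddf" -> "eeda"
DP table:
           e    e    d    a
      0    1    2    3    4
  f   1    1    2    3    4
  e   2    1    1    2    3
  d   3    2    2    1    2
  d   4    3    3    2    2
  f   5    4    4    3    3
Edit distance = dp[5][4] = 3

3


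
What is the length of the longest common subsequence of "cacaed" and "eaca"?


LCS of "cacaed" and "eaca"
DP table:
           e    a    c    a
      0    0    0    0    0
  c   0    0    0    1    1
  a   0    0    1    1    2
  c   0    0    1    2    2
  a   0    0    1    2    3
  e   0    1    1    2    3
  d   0    1    1    2    3
LCS length = dp[6][4] = 3

3


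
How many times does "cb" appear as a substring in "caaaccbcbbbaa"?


Searching for "cb" in "caaaccbcbbbaa"
Scanning each position:
  Position 0: "ca" => no
  Position 1: "aa" => no
  Position 2: "aa" => no
  Position 3: "ac" => no
  Position 4: "cc" => no
  Position 5: "cb" => MATCH
  Position 6: "bc" => no
  Position 7: "cb" => MATCH
  Position 8: "bb" => no
  Position 9: "bb" => no
  Position 10: "ba" => no
  Position 11: "aa" => no
Total occurrences: 2

2


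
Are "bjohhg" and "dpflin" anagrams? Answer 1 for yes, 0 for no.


Strings: "bjohhg", "dpflin"
Sorted first:  bghhjo
Sorted second: dfilnp
Differ at position 0: 'b' vs 'd' => not anagrams

0


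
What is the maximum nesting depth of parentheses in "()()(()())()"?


Input: "()()(()())()"
Tracking depth:
  Position 0 '(': depth becomes 1
  Position 1 ')': depth becomes 0
  Position 2 '(': depth becomes 1
  Position 3 ')': depth becomes 0
  Position 4 '(': depth becomes 1
  Position 5 '(': depth becomes 2
  Position 6 ')': depth becomes 1
  Position 7 '(': depth becomes 2
  Position 8 ')': depth becomes 1
  Position 9 ')': depth becomes 0
  Position 10 '(': depth becomes 1
  Position 11 ')': depth becomes 0
Maximum depth reached: 2

2


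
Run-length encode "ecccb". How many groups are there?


Input: ecccb
Scanning for consecutive runs:
  Group 1: 'e' x 1 (positions 0-0)
  Group 2: 'c' x 3 (positions 1-3)
  Group 3: 'b' x 1 (positions 4-4)
Total groups: 3

3


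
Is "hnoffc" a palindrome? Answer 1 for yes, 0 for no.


Input: hnoffc
Reversed: cffonh
  Compare pos 0 ('h') with pos 5 ('c'): MISMATCH
  Compare pos 1 ('n') with pos 4 ('f'): MISMATCH
  Compare pos 2 ('o') with pos 3 ('f'): MISMATCH
Result: not a palindrome

0


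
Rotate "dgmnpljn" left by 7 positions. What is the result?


Input: "dgmnpljn", rotate left by 7
First 7 characters: "dgmnplj"
Remaining characters: "n"
Concatenate remaining + first: "n" + "dgmnplj" = "ndgmnplj"

ndgmnplj


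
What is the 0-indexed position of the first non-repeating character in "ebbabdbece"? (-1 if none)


Input: ebbabdbece
Character frequencies:
  'a': 1
  'b': 4
  'c': 1
  'd': 1
  'e': 3
Scanning left to right for freq == 1:
  Position 0 ('e'): freq=3, skip
  Position 1 ('b'): freq=4, skip
  Position 2 ('b'): freq=4, skip
  Position 3 ('a'): unique! => answer = 3

3


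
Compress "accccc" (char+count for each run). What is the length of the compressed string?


Input: accccc
Runs:
  'a' x 1 => "a1"
  'c' x 5 => "c5"
Compressed: "a1c5"
Compressed length: 4

4


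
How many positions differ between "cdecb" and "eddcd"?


Comparing "cdecb" and "eddcd" position by position:
  Position 0: 'c' vs 'e' => DIFFER
  Position 1: 'd' vs 'd' => same
  Position 2: 'e' vs 'd' => DIFFER
  Position 3: 'c' vs 'c' => same
  Position 4: 'b' vs 'd' => DIFFER
Positions that differ: 3

3


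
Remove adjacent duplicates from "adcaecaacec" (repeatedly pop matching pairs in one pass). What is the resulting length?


Input: adcaecaacec
Stack-based adjacent duplicate removal:
  Read 'a': push. Stack: a
  Read 'd': push. Stack: ad
  Read 'c': push. Stack: adc
  Read 'a': push. Stack: adca
  Read 'e': push. Stack: adcae
  Read 'c': push. Stack: adcaec
  Read 'a': push. Stack: adcaeca
  Read 'a': matches stack top 'a' => pop. Stack: adcaec
  Read 'c': matches stack top 'c' => pop. Stack: adcae
  Read 'e': matches stack top 'e' => pop. Stack: adca
  Read 'c': push. Stack: adcac
Final stack: "adcac" (length 5)

5


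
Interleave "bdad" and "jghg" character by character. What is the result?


Interleaving "bdad" and "jghg":
  Position 0: 'b' from first, 'j' from second => "bj"
  Position 1: 'd' from first, 'g' from second => "dg"
  Position 2: 'a' from first, 'h' from second => "ah"
  Position 3: 'd' from first, 'g' from second => "dg"
Result: bjdgahdg

bjdgahdg


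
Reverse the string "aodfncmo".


Input: aodfncmo
Reading characters right to left:
  Position 7: 'o'
  Position 6: 'm'
  Position 5: 'c'
  Position 4: 'n'
  Position 3: 'f'
  Position 2: 'd'
  Position 1: 'o'
  Position 0: 'a'
Reversed: omcnfdoa

omcnfdoa


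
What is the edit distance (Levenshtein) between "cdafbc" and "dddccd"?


Computing edit distance: "cdafbc" -> "dddccd"
DP table:
           d    d    d    c    c    d
      0    1    2    3    4    5    6
  c   1    1    2    3    3    4    5
  d   2    1    1    2    3    4    4
  a   3    2    2    2    3    4    5
  f   4    3    3    3    3    4    5
  b   5    4    4    4    4    4    5
  c   6    5    5    5    4    4    5
Edit distance = dp[6][6] = 5

5


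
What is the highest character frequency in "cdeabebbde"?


Input: cdeabebbde
Character counts:
  'a': 1
  'b': 3
  'c': 1
  'd': 2
  'e': 3
Maximum frequency: 3

3


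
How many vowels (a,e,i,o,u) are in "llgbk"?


Input: llgbk
Checking each character:
  'l' at position 0: consonant
  'l' at position 1: consonant
  'g' at position 2: consonant
  'b' at position 3: consonant
  'k' at position 4: consonant
Total vowels: 0

0


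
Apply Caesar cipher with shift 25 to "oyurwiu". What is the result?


Caesar cipher: shift "oyurwiu" by 25
  'o' (pos 14) + 25 = pos 13 = 'n'
  'y' (pos 24) + 25 = pos 23 = 'x'
  'u' (pos 20) + 25 = pos 19 = 't'
  'r' (pos 17) + 25 = pos 16 = 'q'
  'w' (pos 22) + 25 = pos 21 = 'v'
  'i' (pos 8) + 25 = pos 7 = 'h'
  'u' (pos 20) + 25 = pos 19 = 't'
Result: nxtqvht

nxtqvht


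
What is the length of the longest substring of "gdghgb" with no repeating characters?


Input: "gdghgb"
Sliding window (track last position of each char):
  Position 0 ('g'): window [0,0] length 1 -- new best
  Position 1 ('d'): window [0,1] length 2 -- new best
  Position 2 ('g'): repeat (last at 0), move window start to 1
  Position 2 ('g'): window [1,2] length 2
  Position 3 ('h'): window [1,3] length 3 -- new best
  Position 4 ('g'): repeat (last at 2), move window start to 3
  Position 4 ('g'): window [3,4] length 2
  Position 5 ('b'): window [3,5] length 3
Longest substring with no repeats: "dgh" with length 3

3


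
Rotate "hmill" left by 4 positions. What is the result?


Input: "hmill", rotate left by 4
First 4 characters: "hmil"
Remaining characters: "l"
Concatenate remaining + first: "l" + "hmil" = "lhmil"

lhmil


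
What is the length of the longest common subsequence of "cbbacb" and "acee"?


LCS of "cbbacb" and "acee"
DP table:
           a    c    e    e
      0    0    0    0    0
  c   0    0    1    1    1
  b   0    0    1    1    1
  b   0    0    1    1    1
  a   0    1    1    1    1
  c   0    1    2    2    2
  b   0    1    2    2    2
LCS length = dp[6][4] = 2

2


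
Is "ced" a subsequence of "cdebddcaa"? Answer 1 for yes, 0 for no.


Check if "ced" is a subsequence of "cdebddcaa"
Greedy scan:
  Position 0 ('c'): matches sub[0] = 'c'
  Position 1 ('d'): no match needed
  Position 2 ('e'): matches sub[1] = 'e'
  Position 3 ('b'): no match needed
  Position 4 ('d'): matches sub[2] = 'd'
  Position 5 ('d'): no match needed
  Position 6 ('c'): no match needed
  Position 7 ('a'): no match needed
  Position 8 ('a'): no match needed
All 3 characters matched => is a subsequence

1


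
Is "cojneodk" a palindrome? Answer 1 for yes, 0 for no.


Input: cojneodk
Reversed: kdoenjoc
  Compare pos 0 ('c') with pos 7 ('k'): MISMATCH
  Compare pos 1 ('o') with pos 6 ('d'): MISMATCH
  Compare pos 2 ('j') with pos 5 ('o'): MISMATCH
  Compare pos 3 ('n') with pos 4 ('e'): MISMATCH
Result: not a palindrome

0


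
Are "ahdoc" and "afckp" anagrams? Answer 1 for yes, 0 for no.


Strings: "ahdoc", "afckp"
Sorted first:  acdho
Sorted second: acfkp
Differ at position 2: 'd' vs 'f' => not anagrams

0


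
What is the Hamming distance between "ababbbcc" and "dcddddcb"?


Comparing "ababbbcc" and "dcddddcb" position by position:
  Position 0: 'a' vs 'd' => differ
  Position 1: 'b' vs 'c' => differ
  Position 2: 'a' vs 'd' => differ
  Position 3: 'b' vs 'd' => differ
  Position 4: 'b' vs 'd' => differ
  Position 5: 'b' vs 'd' => differ
  Position 6: 'c' vs 'c' => same
  Position 7: 'c' vs 'b' => differ
Total differences (Hamming distance): 7

7


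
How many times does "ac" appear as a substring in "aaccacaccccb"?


Searching for "ac" in "aaccacaccccb"
Scanning each position:
  Position 0: "aa" => no
  Position 1: "ac" => MATCH
  Position 2: "cc" => no
  Position 3: "ca" => no
  Position 4: "ac" => MATCH
  Position 5: "ca" => no
  Position 6: "ac" => MATCH
  Position 7: "cc" => no
  Position 8: "cc" => no
  Position 9: "cc" => no
  Position 10: "cb" => no
Total occurrences: 3

3


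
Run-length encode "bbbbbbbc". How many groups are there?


Input: bbbbbbbc
Scanning for consecutive runs:
  Group 1: 'b' x 7 (positions 0-6)
  Group 2: 'c' x 1 (positions 7-7)
Total groups: 2

2


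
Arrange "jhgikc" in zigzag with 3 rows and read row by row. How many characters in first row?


Zigzag "jhgikc" into 3 rows:
Placing characters:
  'j' => row 0
  'h' => row 1
  'g' => row 2
  'i' => row 1
  'k' => row 0
  'c' => row 1
Rows:
  Row 0: "jk"
  Row 1: "hic"
  Row 2: "g"
First row length: 2

2


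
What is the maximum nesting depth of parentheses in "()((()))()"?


Input: "()((()))()"
Tracking depth:
  Position 0 '(': depth becomes 1
  Position 1 ')': depth becomes 0
  Position 2 '(': depth becomes 1
  Position 3 '(': depth becomes 2
  Position 4 '(': depth becomes 3
  Position 5 ')': depth becomes 2
  Position 6 ')': depth becomes 1
  Position 7 ')': depth becomes 0
  Position 8 '(': depth becomes 1
  Position 9 ')': depth becomes 0
Maximum depth reached: 3

3


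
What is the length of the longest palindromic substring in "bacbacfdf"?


Input: "bacbacfdf"
Checking substrings for palindromes:
  [6:9] "fdf" (len 3) => palindrome
Longest palindromic substring: "fdf" with length 3

3


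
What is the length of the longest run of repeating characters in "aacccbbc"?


Input: "aacccbbc"
Scanning for longest run:
  Position 1 ('a'): continues run of 'a', length=2
  Position 2 ('c'): new char, reset run to 1
  Position 3 ('c'): continues run of 'c', length=2
  Position 4 ('c'): continues run of 'c', length=3
  Position 5 ('b'): new char, reset run to 1
  Position 6 ('b'): continues run of 'b', length=2
  Position 7 ('c'): new char, reset run to 1
Longest run: 'c' with length 3

3


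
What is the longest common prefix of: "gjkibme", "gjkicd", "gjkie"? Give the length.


Words: gjkibme, gjkicd, gjkie
  Position 0: all 'g' => match
  Position 1: all 'j' => match
  Position 2: all 'k' => match
  Position 3: all 'i' => match
  Position 4: ('b', 'c', 'e') => mismatch, stop
LCP = "gjki" (length 4)

4


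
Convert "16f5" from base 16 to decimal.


Input: "16f5" in base 16
Positional expansion:
  Digit '1' (value 1) x 16^3 = 4096
  Digit '6' (value 6) x 16^2 = 1536
  Digit 'f' (value 15) x 16^1 = 240
  Digit '5' (value 5) x 16^0 = 5
Sum = 5877

5877


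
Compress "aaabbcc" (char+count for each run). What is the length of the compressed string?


Input: aaabbcc
Runs:
  'a' x 3 => "a3"
  'b' x 2 => "b2"
  'c' x 2 => "c2"
Compressed: "a3b2c2"
Compressed length: 6

6


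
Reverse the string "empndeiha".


Input: empndeiha
Reading characters right to left:
  Position 8: 'a'
  Position 7: 'h'
  Position 6: 'i'
  Position 5: 'e'
  Position 4: 'd'
  Position 3: 'n'
  Position 2: 'p'
  Position 1: 'm'
  Position 0: 'e'
Reversed: ahiednpme

ahiednpme


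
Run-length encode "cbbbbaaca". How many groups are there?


Input: cbbbbaaca
Scanning for consecutive runs:
  Group 1: 'c' x 1 (positions 0-0)
  Group 2: 'b' x 4 (positions 1-4)
  Group 3: 'a' x 2 (positions 5-6)
  Group 4: 'c' x 1 (positions 7-7)
  Group 5: 'a' x 1 (positions 8-8)
Total groups: 5

5


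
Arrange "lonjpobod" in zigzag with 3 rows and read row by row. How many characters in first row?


Zigzag "lonjpobod" into 3 rows:
Placing characters:
  'l' => row 0
  'o' => row 1
  'n' => row 2
  'j' => row 1
  'p' => row 0
  'o' => row 1
  'b' => row 2
  'o' => row 1
  'd' => row 0
Rows:
  Row 0: "lpd"
  Row 1: "ojoo"
  Row 2: "nb"
First row length: 3

3


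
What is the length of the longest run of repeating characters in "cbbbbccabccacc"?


Input: "cbbbbccabccacc"
Scanning for longest run:
  Position 1 ('b'): new char, reset run to 1
  Position 2 ('b'): continues run of 'b', length=2
  Position 3 ('b'): continues run of 'b', length=3
  Position 4 ('b'): continues run of 'b', length=4
  Position 5 ('c'): new char, reset run to 1
  Position 6 ('c'): continues run of 'c', length=2
  Position 7 ('a'): new char, reset run to 1
  Position 8 ('b'): new char, reset run to 1
  Position 9 ('c'): new char, reset run to 1
  Position 10 ('c'): continues run of 'c', length=2
  Position 11 ('a'): new char, reset run to 1
  Position 12 ('c'): new char, reset run to 1
  Position 13 ('c'): continues run of 'c', length=2
Longest run: 'b' with length 4

4


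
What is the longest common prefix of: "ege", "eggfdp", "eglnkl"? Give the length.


Words: ege, eggfdp, eglnkl
  Position 0: all 'e' => match
  Position 1: all 'g' => match
  Position 2: ('e', 'g', 'l') => mismatch, stop
LCP = "eg" (length 2)

2


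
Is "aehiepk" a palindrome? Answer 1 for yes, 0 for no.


Input: aehiepk
Reversed: kpeihea
  Compare pos 0 ('a') with pos 6 ('k'): MISMATCH
  Compare pos 1 ('e') with pos 5 ('p'): MISMATCH
  Compare pos 2 ('h') with pos 4 ('e'): MISMATCH
Result: not a palindrome

0


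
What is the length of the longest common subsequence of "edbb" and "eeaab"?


LCS of "edbb" and "eeaab"
DP table:
           e    e    a    a    b
      0    0    0    0    0    0
  e   0    1    1    1    1    1
  d   0    1    1    1    1    1
  b   0    1    1    1    1    2
  b   0    1    1    1    1    2
LCS length = dp[4][5] = 2

2


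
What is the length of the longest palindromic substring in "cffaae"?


Input: "cffaae"
Checking substrings for palindromes:
  [1:3] "ff" (len 2) => palindrome
  [3:5] "aa" (len 2) => palindrome
Longest palindromic substring: "ff" with length 2

2


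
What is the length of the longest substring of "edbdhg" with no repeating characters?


Input: "edbdhg"
Sliding window (track last position of each char):
  Position 0 ('e'): window [0,0] length 1 -- new best
  Position 1 ('d'): window [0,1] length 2 -- new best
  Position 2 ('b'): window [0,2] length 3 -- new best
  Position 3 ('d'): repeat (last at 1), move window start to 2
  Position 3 ('d'): window [2,3] length 2
  Position 4 ('h'): window [2,4] length 3
  Position 5 ('g'): window [2,5] length 4 -- new best
Longest substring with no repeats: "bdhg" with length 4

4


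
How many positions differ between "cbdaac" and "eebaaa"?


Comparing "cbdaac" and "eebaaa" position by position:
  Position 0: 'c' vs 'e' => DIFFER
  Position 1: 'b' vs 'e' => DIFFER
  Position 2: 'd' vs 'b' => DIFFER
  Position 3: 'a' vs 'a' => same
  Position 4: 'a' vs 'a' => same
  Position 5: 'c' vs 'a' => DIFFER
Positions that differ: 4

4


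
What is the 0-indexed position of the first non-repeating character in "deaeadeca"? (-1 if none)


Input: deaeadeca
Character frequencies:
  'a': 3
  'c': 1
  'd': 2
  'e': 3
Scanning left to right for freq == 1:
  Position 0 ('d'): freq=2, skip
  Position 1 ('e'): freq=3, skip
  Position 2 ('a'): freq=3, skip
  Position 3 ('e'): freq=3, skip
  Position 4 ('a'): freq=3, skip
  Position 5 ('d'): freq=2, skip
  Position 6 ('e'): freq=3, skip
  Position 7 ('c'): unique! => answer = 7

7


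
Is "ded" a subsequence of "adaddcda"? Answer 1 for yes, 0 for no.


Check if "ded" is a subsequence of "adaddcda"
Greedy scan:
  Position 0 ('a'): no match needed
  Position 1 ('d'): matches sub[0] = 'd'
  Position 2 ('a'): no match needed
  Position 3 ('d'): no match needed
  Position 4 ('d'): no match needed
  Position 5 ('c'): no match needed
  Position 6 ('d'): no match needed
  Position 7 ('a'): no match needed
Only matched 1/3 characters => not a subsequence

0


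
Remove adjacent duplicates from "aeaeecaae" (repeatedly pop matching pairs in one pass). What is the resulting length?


Input: aeaeecaae
Stack-based adjacent duplicate removal:
  Read 'a': push. Stack: a
  Read 'e': push. Stack: ae
  Read 'a': push. Stack: aea
  Read 'e': push. Stack: aeae
  Read 'e': matches stack top 'e' => pop. Stack: aea
  Read 'c': push. Stack: aeac
  Read 'a': push. Stack: aeaca
  Read 'a': matches stack top 'a' => pop. Stack: aeac
  Read 'e': push. Stack: aeace
Final stack: "aeace" (length 5)

5


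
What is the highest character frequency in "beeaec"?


Input: beeaec
Character counts:
  'a': 1
  'b': 1
  'c': 1
  'e': 3
Maximum frequency: 3

3


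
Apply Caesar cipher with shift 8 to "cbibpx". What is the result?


Caesar cipher: shift "cbibpx" by 8
  'c' (pos 2) + 8 = pos 10 = 'k'
  'b' (pos 1) + 8 = pos 9 = 'j'
  'i' (pos 8) + 8 = pos 16 = 'q'
  'b' (pos 1) + 8 = pos 9 = 'j'
  'p' (pos 15) + 8 = pos 23 = 'x'
  'x' (pos 23) + 8 = pos 5 = 'f'
Result: kjqjxf

kjqjxf


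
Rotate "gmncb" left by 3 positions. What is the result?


Input: "gmncb", rotate left by 3
First 3 characters: "gmn"
Remaining characters: "cb"
Concatenate remaining + first: "cb" + "gmn" = "cbgmn"

cbgmn


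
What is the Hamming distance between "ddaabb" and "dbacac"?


Comparing "ddaabb" and "dbacac" position by position:
  Position 0: 'd' vs 'd' => same
  Position 1: 'd' vs 'b' => differ
  Position 2: 'a' vs 'a' => same
  Position 3: 'a' vs 'c' => differ
  Position 4: 'b' vs 'a' => differ
  Position 5: 'b' vs 'c' => differ
Total differences (Hamming distance): 4

4


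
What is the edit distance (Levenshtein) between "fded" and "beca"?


Computing edit distance: "fded" -> "beca"
DP table:
           b    e    c    a
      0    1    2    3    4
  f   1    1    2    3    4
  d   2    2    2    3    4
  e   3    3    2    3    4
  d   4    4    3    3    4
Edit distance = dp[4][4] = 4

4


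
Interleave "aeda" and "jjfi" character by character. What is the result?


Interleaving "aeda" and "jjfi":
  Position 0: 'a' from first, 'j' from second => "aj"
  Position 1: 'e' from first, 'j' from second => "ej"
  Position 2: 'd' from first, 'f' from second => "df"
  Position 3: 'a' from first, 'i' from second => "ai"
Result: ajejdfai

ajejdfai


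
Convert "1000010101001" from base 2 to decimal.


Input: "1000010101001" in base 2
Positional expansion:
  Digit '1' (value 1) x 2^12 = 4096
  Digit '0' (value 0) x 2^11 = 0
  Digit '0' (value 0) x 2^10 = 0
  Digit '0' (value 0) x 2^9 = 0
  Digit '0' (value 0) x 2^8 = 0
  Digit '1' (value 1) x 2^7 = 128
  Digit '0' (value 0) x 2^6 = 0
  Digit '1' (value 1) x 2^5 = 32
  Digit '0' (value 0) x 2^4 = 0
  Digit '1' (value 1) x 2^3 = 8
  Digit '0' (value 0) x 2^2 = 0
  Digit '0' (value 0) x 2^1 = 0
  Digit '1' (value 1) x 2^0 = 1
Sum = 4265

4265


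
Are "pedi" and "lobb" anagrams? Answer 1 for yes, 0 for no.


Strings: "pedi", "lobb"
Sorted first:  deip
Sorted second: bblo
Differ at position 0: 'd' vs 'b' => not anagrams

0


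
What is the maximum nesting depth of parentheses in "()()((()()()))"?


Input: "()()((()()()))"
Tracking depth:
  Position 0 '(': depth becomes 1
  Position 1 ')': depth becomes 0
  Position 2 '(': depth becomes 1
  Position 3 ')': depth becomes 0
  Position 4 '(': depth becomes 1
  Position 5 '(': depth becomes 2
  Position 6 '(': depth becomes 3
  Position 7 ')': depth becomes 2
  Position 8 '(': depth becomes 3
  Position 9 ')': depth becomes 2
  Position 10 '(': depth becomes 3
  Position 11 ')': depth becomes 2
  Position 12 ')': depth becomes 1
  Position 13 ')': depth becomes 0
Maximum depth reached: 3

3


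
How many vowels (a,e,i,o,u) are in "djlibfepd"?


Input: djlibfepd
Checking each character:
  'd' at position 0: consonant
  'j' at position 1: consonant
  'l' at position 2: consonant
  'i' at position 3: vowel (running total: 1)
  'b' at position 4: consonant
  'f' at position 5: consonant
  'e' at position 6: vowel (running total: 2)
  'p' at position 7: consonant
  'd' at position 8: consonant
Total vowels: 2

2
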